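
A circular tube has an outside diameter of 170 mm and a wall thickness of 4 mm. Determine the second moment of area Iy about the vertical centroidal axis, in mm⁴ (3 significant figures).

Split into non-overlapping primitives; take the origin at the lower-left of the bounding box.
Outer circle: ⌀170, A = 22 698 mm², x = 85 mm, Ī = 40 998 275 mm⁴.
Bore (subtracted): ⌀162, A = 20 612 mm², x = 85 mm, Ī = 33 808 816 mm⁴.
By symmetry the centroid is at mid-width, x̄ = 85 mm.
All pieces are centred on the vertical centroidal axis, so I = ΣĪ (holes subtracted) = 7 189 459 mm⁴.

Iy ≈ 7.19 × 10⁶ mm⁴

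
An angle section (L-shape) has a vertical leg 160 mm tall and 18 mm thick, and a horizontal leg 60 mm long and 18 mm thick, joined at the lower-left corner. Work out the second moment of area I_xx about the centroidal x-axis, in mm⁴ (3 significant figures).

I_xx ≈ 9.18 × 10⁶ mm⁴

Decompose the section into non-overlapping parts with the origin at the bottom-left of its bounding rectangle.
Vertical leg: 18 × 160, A = 2 880 mm², y = 80 mm, Ī = 6 144 000 mm⁴.
Horizontal leg (remainder): 42 × 18, A = 756 mm², y = 9 mm, Ī = 20 412 mm⁴.
Centroid: ȳ = ΣA·y / ΣA = 65.238 mm.
Transfer each piece to the centroidal x-axis using Ī + A·d² with d = y − 65.238:
  vertical leg: d = 14.762 mm → contributes +6 771 632 mm⁴
  horizontal leg (remainder): d = -56.238 mm → contributes +2 411 391 mm⁴
Total I = 9 183 023 mm⁴.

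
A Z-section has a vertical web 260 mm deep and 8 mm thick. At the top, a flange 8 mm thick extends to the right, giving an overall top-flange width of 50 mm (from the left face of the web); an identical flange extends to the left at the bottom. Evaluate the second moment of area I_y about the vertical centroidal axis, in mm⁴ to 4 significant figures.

I_y ≈ 5.299 × 10⁵ mm⁴

Split into non-overlapping primitives; take the origin at the lower-left of the bounding box.
Web: 8 × 260, A = 2 080 mm², x = 46 mm, Ī = 11093.3 mm⁴.
Top flange (beyond web): 42 × 8, A = 336 mm², x = 71 mm, Ī = 49 392 mm⁴.
Bottom flange (beyond web): 42 × 8, A = 336 mm², x = 21 mm, Ī = 49 392 mm⁴.
Centroid: x̄ = ΣA·x / ΣA = 46 mm.
Transfer each piece to the vertical centroidal axis using Ī + A·d² with d = x − 46:
  web: d = 0 mm → contributes +11093.3 mm⁴
  top flange (beyond web): d = 25 mm → contributes +259 392 mm⁴
  bottom flange (beyond web): d = -25 mm → contributes +259 392 mm⁴
Total I = 529 877 mm⁴.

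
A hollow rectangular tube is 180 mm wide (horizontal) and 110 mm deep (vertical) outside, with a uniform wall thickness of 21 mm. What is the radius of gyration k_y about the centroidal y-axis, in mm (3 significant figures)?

Treat the section as a set of non-overlapping primitives; coordinates are from the bounding-box lower-left.
Outer rectangle: 180 × 110, A = 19 800 mm², x = 90 mm, Ī = 53 460 000 mm⁴.
Inner void (subtracted): 138 × 68, A = 9 384 mm², x = 90 mm, Ī = 14 892 408 mm⁴.
By symmetry the centroid is at mid-width, x̄ = 90 mm.
All pieces are centred on the centroidal y-axis, so I = ΣĪ (holes subtracted) = 38 567 592 mm⁴.
Radius of gyration: k = √(I/A) = √(38 567 592 / 10 416) = 60.85 mm.

k_y ≈ 60.9 mm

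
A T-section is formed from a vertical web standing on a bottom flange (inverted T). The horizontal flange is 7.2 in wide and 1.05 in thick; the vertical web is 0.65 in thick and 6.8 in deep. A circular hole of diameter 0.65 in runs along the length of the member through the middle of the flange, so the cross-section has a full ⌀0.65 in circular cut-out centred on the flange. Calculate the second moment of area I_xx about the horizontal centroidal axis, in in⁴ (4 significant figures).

Break the section into simple shapes (no overlaps), measuring from the bottom-left corner of the bounding box.
Flange: 7.2 × 1.05, A = 7.56 in², y = 0.525 in, Ī = 0.694575 in⁴.
Web: 0.65 × 6.8, A = 4.42 in², y = 4.45 in, Ī = 17.0317 in⁴.
Hole (subtracted): ⌀0.65, A = 0.331831 in², y = 0.525 in, Ī = 0.00876241 in⁴.
Centroid: ȳ = ΣA·y / ΣA = 2.01438 in.
Transfer each piece to the horizontal centroidal axis using Ī + A·d² with d = y − 2.01438:
  flange: d = -1.48938 in → contributes +17.4645 in⁴
  web: d = 2.43562 in → contributes +43.2523 in⁴
  hole: d = -1.48938 in → contributes −0.744843 in⁴
Total I = 59.972 in⁴.

I_xx ≈ 59.97 in⁴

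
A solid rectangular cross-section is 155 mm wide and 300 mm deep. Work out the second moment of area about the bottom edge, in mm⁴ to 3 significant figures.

I_base ≈ 1.40 × 10⁹ mm⁴

The section: 155 × 300, A = 46 500 mm², y = 150 mm, Ī = 348 750 000 mm⁴.
Transfer it to the base of the section using Ī + A·d² with d = y − 0:
  the section: d = 150 mm → contributes +1 395 000 000 mm⁴
Total I = 1 395 000 000 mm⁴.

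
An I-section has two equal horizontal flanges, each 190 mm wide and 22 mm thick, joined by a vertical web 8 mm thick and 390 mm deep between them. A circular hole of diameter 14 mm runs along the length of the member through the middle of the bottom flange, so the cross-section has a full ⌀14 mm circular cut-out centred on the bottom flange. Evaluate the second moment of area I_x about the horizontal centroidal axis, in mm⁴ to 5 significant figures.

I_x ≈ 3.8802 × 10⁸ mm⁴

Treat the section as a set of non-overlapping primitives; coordinates are from the bounding-box lower-left.
Bottom flange: 190 × 22, A = 4 180 mm², y = 11 mm, Ī = 168593.3 mm⁴.
Web: 8 × 390, A = 3 120 mm², y = 217 mm, Ī = 39 546 000 mm⁴.
Top flange: 190 × 22, A = 4 180 mm², y = 423 mm, Ī = 168593.3 mm⁴.
Hole (subtracted): ⌀14, A = 153.938 mm², y = 11 mm, Ī = 1885.741 mm⁴.
Centroid: ȳ = ΣA·y / ΣA = 219.7998 mm.
Transfer each piece to the horizontal centroidal axis using Ī + A·d² with d = y − 219.7998:
  bottom flange: d = -208.7998 mm → contributes +182 405 625 mm⁴
  web: d = -2.799847 mm → contributes +39 570 458 mm⁴
  top flange: d = 203.2002 mm → contributes +172 762 057 mm⁴
  hole: d = -208.7998 mm → contributes −6 713 180 mm⁴
Total I = 388 024 960 mm⁴.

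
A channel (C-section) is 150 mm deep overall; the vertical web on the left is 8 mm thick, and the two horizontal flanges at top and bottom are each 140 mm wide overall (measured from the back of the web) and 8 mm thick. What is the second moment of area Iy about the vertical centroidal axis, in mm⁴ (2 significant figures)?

Iy ≈ 6.8 × 10⁶ mm⁴

Treat the section as a set of non-overlapping primitives; coordinates are from the bounding-box lower-left.
Web: 8 × 150, A = 1 200 mm², x = 4 mm, Ī = 6 400 mm⁴.
Top flange (beyond web): 132 × 8, A = 1 056 mm², x = 74 mm, Ī = 1 533 312 mm⁴.
Bottom flange (beyond web): 132 × 8, A = 1 056 mm², x = 74 mm, Ī = 1 533 312 mm⁴.
Centroid: x̄ = ΣA·x / ΣA = 48.64 mm.
Transfer each piece to the vertical centroidal axis using Ī + A·d² with d = x − 48.64:
  web: d = -44.64 mm → contributes +2 397 427 mm⁴
  top flange (beyond web): d = 25.36 mm → contributes +2 212 581 mm⁴
  bottom flange (beyond web): d = 25.36 mm → contributes +2 212 581 mm⁴
Total I = 6 822 589 mm⁴.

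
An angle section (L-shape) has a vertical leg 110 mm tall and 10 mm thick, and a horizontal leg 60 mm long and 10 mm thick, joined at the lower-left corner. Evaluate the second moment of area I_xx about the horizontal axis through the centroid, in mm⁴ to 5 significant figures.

I_xx ≈ 1.9727 × 10⁶ mm⁴

Split into non-overlapping primitives; take the origin at the lower-left of the bounding box.
Vertical leg: 10 × 110, A = 1 100 mm², y = 55 mm, Ī = 1 109 167 mm⁴.
Horizontal leg (remainder): 50 × 10, A = 500 mm², y = 5 mm, Ī = 4166.667 mm⁴.
Centroid: ȳ = ΣA·y / ΣA = 39.375 mm.
Transfer each piece to the horizontal axis through the centroid using Ī + A·d² with d = y − 39.375:
  vertical leg: d = 15.625 mm → contributes +1 377 721 mm⁴
  horizontal leg (remainder): d = -34.375 mm → contributes +594 987 mm⁴
Total I = 1 972 708 mm⁴.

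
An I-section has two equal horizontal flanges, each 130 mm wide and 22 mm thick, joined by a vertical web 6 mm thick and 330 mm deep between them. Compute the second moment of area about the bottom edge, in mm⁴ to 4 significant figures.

I_base ≈ 4.646 × 10⁸ mm⁴

Decompose the section into non-overlapping parts with the origin at the bottom-left of its bounding rectangle.
Bottom flange: 130 × 22, A = 2 860 mm², y = 11 mm, Ī = 115 353 mm⁴.
Web: 6 × 330, A = 1 980 mm², y = 187 mm, Ī = 17 968 500 mm⁴.
Top flange: 130 × 22, A = 2 860 mm², y = 363 mm, Ī = 115 353 mm⁴.
Transfer each piece to the base of the section using Ī + A·d² with d = y − 0:
  bottom flange: d = 11 mm → contributes +461 413 mm⁴
  web: d = 187 mm → contributes +87 207 120 mm⁴
  top flange: d = 363 mm → contributes +376 974 693 mm⁴
Total I = 464 643 227 mm⁴.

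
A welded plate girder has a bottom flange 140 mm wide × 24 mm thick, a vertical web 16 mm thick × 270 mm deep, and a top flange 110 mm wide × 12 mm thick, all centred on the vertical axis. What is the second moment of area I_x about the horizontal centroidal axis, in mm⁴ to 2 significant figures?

Decompose the section into non-overlapping parts with the origin at the bottom-left of its bounding rectangle.
Bottom plate: 140 × 24, A = 3 360 mm², y = 12 mm, Ī = 161 280 mm⁴.
Web plate: 16 × 270, A = 4 320 mm², y = 159 mm, Ī = 26 244 000 mm⁴.
Top plate: 110 × 12, A = 1 320 mm², y = 300 mm, Ī = 15 840 mm⁴.
Centroid: ȳ = ΣA·y / ΣA = 124.8 mm.
Transfer each piece to the horizontal centroidal axis using Ī + A·d² with d = y − 124.8:
  bottom plate: d = -112.8 mm → contributes +42 913 382 mm⁴
  web plate: d = 34.2 mm → contributes +31 296 845 mm⁴
  top plate: d = 175.2 mm → contributes +40 533 293 mm⁴
Total I = 114 743 520 mm⁴.

I_x ≈ 1.1 × 10⁸ mm⁴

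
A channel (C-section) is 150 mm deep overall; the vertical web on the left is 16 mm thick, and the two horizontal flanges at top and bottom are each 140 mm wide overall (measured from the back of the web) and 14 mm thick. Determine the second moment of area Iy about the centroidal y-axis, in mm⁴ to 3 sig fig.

Iy ≈ 1.15 × 10⁷ mm⁴

Break the section into simple shapes (no overlaps), measuring from the bottom-left corner of the bounding box.
Web: 16 × 150, A = 2 400 mm², x = 8 mm, Ī = 51 200 mm⁴.
Top flange (beyond web): 124 × 14, A = 1 736 mm², x = 78 mm, Ī = 2 224 395 mm⁴.
Bottom flange (beyond web): 124 × 14, A = 1 736 mm², x = 78 mm, Ī = 2 224 395 mm⁴.
Centroid: x̄ = ΣA·x / ΣA = 49.39 mm.
Transfer each piece to the centroidal y-axis using Ī + A·d² with d = x − 49.39:
  web: d = -41.39 mm → contributes +4 162 647 mm⁴
  top flange (beyond web): d = 28.61 mm → contributes +3 645 402 mm⁴
  bottom flange (beyond web): d = 28.61 mm → contributes +3 645 402 mm⁴
Total I = 11 453 450 mm⁴.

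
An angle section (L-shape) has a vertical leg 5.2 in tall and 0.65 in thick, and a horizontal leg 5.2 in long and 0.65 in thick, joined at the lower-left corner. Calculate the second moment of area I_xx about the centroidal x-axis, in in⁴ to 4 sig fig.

I_xx ≈ 15.88 in⁴

Treat the section as a set of non-overlapping primitives; coordinates are from the bounding-box lower-left.
Vertical leg: 0.65 × 5.2, A = 3.38 in², y = 2.6 in, Ī = 7.61627 in⁴.
Horizontal leg (remainder): 4.55 × 0.65, A = 2.9575 in², y = 0.325 in, Ī = 0.104129 in⁴.
Centroid: ȳ = ΣA·y / ΣA = 1.53833 in.
Transfer each piece to the centroidal x-axis using Ī + A·d² with d = y − 1.53833:
  vertical leg: d = 1.06167 in → contributes +11.426 in⁴
  horizontal leg (remainder): d = -1.21333 in → contributes +4.45809 in⁴
Total I = 15.8841 in⁴.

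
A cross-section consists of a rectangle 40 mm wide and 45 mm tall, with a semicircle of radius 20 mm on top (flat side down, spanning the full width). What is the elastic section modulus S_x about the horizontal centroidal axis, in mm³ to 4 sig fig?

Decompose the section into non-overlapping parts with the origin at the bottom-left of its bounding rectangle.
Rectangular body: 40 × 45, A = 1 800 mm², y = 22.5 mm, Ī = 303 750 mm⁴.
Semicircular cap: semicircle r = 20, A = 628.319 mm², y = 53.4883 mm, Ī = 17561.1 mm⁴.
Centroid: ȳ = ΣA·y / ΣA = 30.5181 mm.
Transfer each piece to the horizontal centroidal axis using Ī + A·d² with d = y − 30.5181:
  rectangular body: d = -8.0181 mm → contributes +419 472 mm⁴
  semicircular cap: d = 22.9702 mm → contributes +349 080 mm⁴
Total I = 768 552 mm⁴.
Extreme fibre distance c = 34.4819 mm; S = I/c = 22288.6 mm³.

S_x ≈ 2.229 × 10⁴ mm³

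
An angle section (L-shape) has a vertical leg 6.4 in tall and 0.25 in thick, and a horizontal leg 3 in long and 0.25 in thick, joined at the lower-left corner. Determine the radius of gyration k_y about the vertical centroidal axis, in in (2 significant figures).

Decompose the section into non-overlapping parts with the origin at the bottom-left of its bounding rectangle.
Vertical leg: 0.25 × 6.4, A = 1.6 in², x = 0.125 in, Ī = 0.008333 in⁴.
Horizontal leg (remainder): 2.75 × 0.25, A = 0.6875 in², x = 1.625 in, Ī = 0.4333 in⁴.
Centroid: x̄ = ΣA·x / ΣA = 0.5758 in.
Transfer each piece to the vertical centroidal axis using Ī + A·d² with d = x − 0.5758:
  vertical leg: d = -0.4508 in → contributes +0.3335 in⁴
  horizontal leg (remainder): d = 1.049 in → contributes +1.19 in⁴
Total I = 1.524 in⁴.
Radius of gyration: k = √(I/A) = √(1.524 / 2.288) = 0.8161 in.

k_y ≈ 0.82 in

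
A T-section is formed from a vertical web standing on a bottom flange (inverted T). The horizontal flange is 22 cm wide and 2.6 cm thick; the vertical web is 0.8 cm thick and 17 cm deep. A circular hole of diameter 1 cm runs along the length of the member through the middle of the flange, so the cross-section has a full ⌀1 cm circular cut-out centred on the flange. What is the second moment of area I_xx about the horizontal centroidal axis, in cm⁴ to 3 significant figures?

I_xx ≈ 1410 cm⁴

Decompose the section into non-overlapping parts with the origin at the bottom-left of its bounding rectangle.
Flange: 22 × 2.6, A = 57.2 cm², y = 1.3 cm, Ī = 32.223 cm⁴.
Web: 0.8 × 17, A = 13.6 cm², y = 11.1 cm, Ī = 327.53 cm⁴.
Hole (subtracted): ⌀1, A = 0.7854 cm², y = 1.3 cm, Ī = 0.049087 cm⁴.
Centroid: ȳ = ΣA·y / ΣA = 3.2036 cm.
Transfer each piece to the horizontal centroidal axis using Ī + A·d² with d = y − 3.2036:
  flange: d = -1.9036 cm → contributes +239.5 cm⁴
  web: d = 7.8964 cm → contributes +1175.5 cm⁴
  hole: d = -1.9036 cm → contributes −2.8951 cm⁴
Total I = 1412.1 cm⁴.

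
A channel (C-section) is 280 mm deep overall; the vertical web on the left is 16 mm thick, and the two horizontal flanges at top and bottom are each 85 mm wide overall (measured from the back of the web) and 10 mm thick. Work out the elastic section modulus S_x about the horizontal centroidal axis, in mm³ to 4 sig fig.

S_x ≈ 3.888 × 10⁵ mm³

Decompose the section into non-overlapping parts with the origin at the bottom-left of its bounding rectangle.
Web: 16 × 280, A = 4 480 mm², y = 140 mm, Ī = 29 269 333 mm⁴.
Top flange (beyond web): 69 × 10, A = 690 mm², y = 275 mm, Ī = 5 750 mm⁴.
Bottom flange (beyond web): 69 × 10, A = 690 mm², y = 5 mm, Ī = 5 750 mm⁴.
By symmetry the centroid is at mid-height, ȳ = 140 mm.
Transfer each piece to the horizontal centroidal axis using Ī + A·d² with d = y − 140:
  web: d = 0 mm → contributes +29 269 333 mm⁴
  top flange (beyond web): d = 135 mm → contributes +12 581 000 mm⁴
  bottom flange (beyond web): d = -135 mm → contributes +12 581 000 mm⁴
Total I = 54 431 333 mm⁴.
Extreme fibre distance c = 140 mm; S = I/c = 388 795 mm³.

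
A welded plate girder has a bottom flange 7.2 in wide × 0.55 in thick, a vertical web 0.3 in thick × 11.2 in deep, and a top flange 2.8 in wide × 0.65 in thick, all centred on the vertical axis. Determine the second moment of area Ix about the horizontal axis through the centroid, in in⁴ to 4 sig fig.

Ix ≈ 218.8 in⁴

Treat the section as a set of non-overlapping primitives; coordinates are from the bounding-box lower-left.
Bottom plate: 7.2 × 0.55, A = 3.96 in², y = 0.275 in, Ī = 0.099825 in⁴.
Web plate: 0.3 × 11.2, A = 3.36 in², y = 6.15 in, Ī = 35.1232 in⁴.
Top plate: 2.8 × 0.65, A = 1.82 in², y = 12.075 in, Ī = 0.0640792 in⁴.
Centroid: ȳ = ΣA·y / ΣA = 4.78441 in.
Transfer each piece to the horizontal axis through the centroid using Ī + A·d² with d = y − 4.78441:
  bottom plate: d = -4.50941 in → contributes +80.6255 in⁴
  web plate: d = 1.36559 in → contributes +41.3891 in⁴
  top plate: d = 7.29059 in → contributes +96.802 in⁴
Total I = 218.817 in⁴.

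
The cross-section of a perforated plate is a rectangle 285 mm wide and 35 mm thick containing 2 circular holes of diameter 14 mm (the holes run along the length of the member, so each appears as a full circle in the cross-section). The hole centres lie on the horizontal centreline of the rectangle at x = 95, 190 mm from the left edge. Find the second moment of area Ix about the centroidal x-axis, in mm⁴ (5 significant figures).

Ix ≈ 1.0145 × 10⁶ mm⁴

Split into non-overlapping primitives; take the origin at the lower-left of the bounding box.
Plate: 285 × 35, A = 9 975 mm², y = 17.5 mm, Ī = 1 018 281 mm⁴.
Hole 1 (subtracted): ⌀14, A = 153.938 mm², y = 17.5 mm, Ī = 1885.741 mm⁴.
Hole 2 (subtracted): ⌀14, A = 153.938 mm², y = 17.5 mm, Ī = 1885.741 mm⁴.
By symmetry the centroid is at mid-height, ȳ = 17.5 mm.
All pieces are centred on the centroidal x-axis, so I = ΣĪ (holes subtracted) = 1 014 510 mm⁴.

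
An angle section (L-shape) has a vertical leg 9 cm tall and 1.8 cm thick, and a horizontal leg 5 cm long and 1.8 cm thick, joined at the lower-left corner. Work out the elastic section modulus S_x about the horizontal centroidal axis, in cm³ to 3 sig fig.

S_x ≈ 30.5 cm³

Break the section into simple shapes (no overlaps), measuring from the bottom-left corner of the bounding box.
Vertical leg: 1.8 × 9, A = 16.2 cm², y = 4.5 cm, Ī = 109.35 cm⁴.
Horizontal leg (remainder): 3.2 × 1.8, A = 5.76 cm², y = 0.9 cm, Ī = 1.5552 cm⁴.
Centroid: ȳ = ΣA·y / ΣA = 3.5557 cm.
Transfer each piece to the horizontal centroidal axis using Ī + A·d² with d = y − 3.5557:
  vertical leg: d = 0.94426 cm → contributes +123.79 cm⁴
  horizontal leg (remainder): d = -2.6557 cm → contributes +42.18 cm⁴
Total I = 165.97 cm⁴.
Extreme fibre distance c = 5.4443 cm; S = I/c = 30.486 cm³.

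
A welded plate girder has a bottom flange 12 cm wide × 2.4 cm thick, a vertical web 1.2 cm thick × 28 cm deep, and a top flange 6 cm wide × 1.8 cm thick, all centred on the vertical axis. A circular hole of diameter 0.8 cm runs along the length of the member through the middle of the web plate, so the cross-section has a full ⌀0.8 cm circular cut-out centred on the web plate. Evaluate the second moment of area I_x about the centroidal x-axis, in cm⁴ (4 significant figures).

I_x ≈ 1.021 × 10⁴ cm⁴

Treat the section as a set of non-overlapping primitives; coordinates are from the bounding-box lower-left.
Bottom plate: 12 × 2.4, A = 28.8 cm², y = 1.2 cm, Ī = 13.824 cm⁴.
Web plate: 1.2 × 28, A = 33.6 cm², y = 16.4 cm, Ī = 2195.2 cm⁴.
Top plate: 6 × 1.8, A = 10.8 cm², y = 31.3 cm, Ī = 2.916 cm⁴.
Hole (subtracted): ⌀0.8, A = 0.502655 cm², y = 16.4 cm, Ī = 0.0201062 cm⁴.
Centroid: ȳ = ΣA·y / ΣA = 12.5919 cm.
Transfer each piece to the centroidal x-axis using Ī + A·d² with d = y − 12.5919:
  bottom plate: d = -11.3919 cm → contributes +3751.34 cm⁴
  web plate: d = 3.80812 cm → contributes +2682.46 cm⁴
  top plate: d = 18.7081 cm → contributes +3782.85 cm⁴
  hole: d = 3.80812 cm → contributes −7.30948 cm⁴
Total I = 10209.3 cm⁴.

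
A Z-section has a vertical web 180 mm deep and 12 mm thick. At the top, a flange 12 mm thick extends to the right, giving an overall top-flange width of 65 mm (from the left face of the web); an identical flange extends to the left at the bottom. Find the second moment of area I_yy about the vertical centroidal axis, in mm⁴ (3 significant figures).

I_yy ≈ 1.67 × 10⁶ mm⁴

Break the section into simple shapes (no overlaps), measuring from the bottom-left corner of the bounding box.
Web: 12 × 180, A = 2 160 mm², x = 59 mm, Ī = 25 920 mm⁴.
Top flange (beyond web): 53 × 12, A = 636 mm², x = 91.5 mm, Ī = 148 877 mm⁴.
Bottom flange (beyond web): 53 × 12, A = 636 mm², x = 26.5 mm, Ī = 148 877 mm⁴.
Centroid: x̄ = ΣA·x / ΣA = 59 mm.
Transfer each piece to the vertical centroidal axis using Ī + A·d² with d = x − 59:
  web: d = 0 mm → contributes +25 920 mm⁴
  top flange (beyond web): d = 32.5 mm → contributes +820 652 mm⁴
  bottom flange (beyond web): d = -32.5 mm → contributes +820 652 mm⁴
Total I = 1 667 224 mm⁴.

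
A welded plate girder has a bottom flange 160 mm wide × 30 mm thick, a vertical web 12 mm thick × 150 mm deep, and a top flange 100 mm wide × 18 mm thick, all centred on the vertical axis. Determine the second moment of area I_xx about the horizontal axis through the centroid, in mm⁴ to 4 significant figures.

I_xx ≈ 4.598 × 10⁷ mm⁴

Break the section into simple shapes (no overlaps), measuring from the bottom-left corner of the bounding box.
Bottom plate: 160 × 30, A = 4 800 mm², y = 15 mm, Ī = 360 000 mm⁴.
Web plate: 12 × 150, A = 1 800 mm², y = 105 mm, Ī = 3 375 000 mm⁴.
Top plate: 100 × 18, A = 1 800 mm², y = 189 mm, Ī = 48 600 mm⁴.
Centroid: ȳ = ΣA·y / ΣA = 71.5714 mm.
Transfer each piece to the horizontal axis through the centroid using Ī + A·d² with d = y − 71.5714:
  bottom plate: d = -56.5714 mm → contributes +15 721 567 mm⁴
  web plate: d = 33.4286 mm → contributes +5 386 445 mm⁴
  top plate: d = 117.429 mm → contributes +24 869 645 mm⁴
Total I = 45 977 657 mm⁴.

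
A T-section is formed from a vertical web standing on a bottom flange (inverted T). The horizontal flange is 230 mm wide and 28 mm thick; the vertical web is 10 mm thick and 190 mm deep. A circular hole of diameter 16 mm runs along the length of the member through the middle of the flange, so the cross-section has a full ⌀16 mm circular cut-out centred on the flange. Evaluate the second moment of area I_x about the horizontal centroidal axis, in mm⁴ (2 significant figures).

I_x ≈ 2.3 × 10⁷ mm⁴

Break the section into simple shapes (no overlaps), measuring from the bottom-left corner of the bounding box.
Flange: 230 × 28, A = 6 440 mm², y = 14 mm, Ī = 420 747 mm⁴.
Web: 10 × 190, A = 1 900 mm², y = 123 mm, Ī = 5 715 833 mm⁴.
Hole (subtracted): ⌀16, A = 201.1 mm², y = 14 mm, Ī = 3 217 mm⁴.
Centroid: ȳ = ΣA·y / ΣA = 39.45 mm.
Transfer each piece to the horizontal centroidal axis using Ī + A·d² with d = y − 39.45:
  flange: d = -25.45 mm → contributes +4 590 502 mm⁴
  web: d = 83.55 mm → contributes +18 980 381 mm⁴
  hole: d = -25.45 mm → contributes −133 400 mm⁴
Total I = 23 437 483 mm⁴.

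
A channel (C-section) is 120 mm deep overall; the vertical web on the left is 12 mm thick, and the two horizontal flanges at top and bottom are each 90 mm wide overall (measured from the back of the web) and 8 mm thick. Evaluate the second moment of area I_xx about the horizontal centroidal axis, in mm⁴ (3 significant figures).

Split into non-overlapping primitives; take the origin at the lower-left of the bounding box.
Web: 12 × 120, A = 1 440 mm², y = 60 mm, Ī = 1 728 000 mm⁴.
Top flange (beyond web): 78 × 8, A = 624 mm², y = 116 mm, Ī = 3 328 mm⁴.
Bottom flange (beyond web): 78 × 8, A = 624 mm², y = 4 mm, Ī = 3 328 mm⁴.
By symmetry the centroid is at mid-height, ȳ = 60 mm.
Transfer each piece to the horizontal centroidal axis using Ī + A·d² with d = y − 60:
  web: d = 0 mm → contributes +1 728 000 mm⁴
  top flange (beyond web): d = 56 mm → contributes +1 960 192 mm⁴
  bottom flange (beyond web): d = -56 mm → contributes +1 960 192 mm⁴
Total I = 5 648 384 mm⁴.

I_xx ≈ 5.65 × 10⁶ mm⁴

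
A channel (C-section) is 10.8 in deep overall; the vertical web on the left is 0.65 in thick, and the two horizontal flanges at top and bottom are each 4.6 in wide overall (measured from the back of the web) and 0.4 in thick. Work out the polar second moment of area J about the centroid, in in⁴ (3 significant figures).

J ≈ 170 in⁴

Split into non-overlapping primitives; take the origin at the lower-left of the bounding box.
Web: 0.65 × 10.8, A = 7.02 in², y = 5.4 in, Ī = 68.234 in⁴.
Top flange (beyond web): 3.95 × 0.4, A = 1.58 in², y = 10.6 in, Ī = 0.021067 in⁴.
Bottom flange (beyond web): 3.95 × 0.4, A = 1.58 in², y = 0.2 in, Ī = 0.021067 in⁴.
By symmetry the centroid is at mid-height, ȳ = 5.4 in.
Transfer each piece to the centroidal x-axis using Ī + A·d² with d = y − 5.4:
  web: d = 0 in → contributes +68.234 in⁴
  top flange (beyond web): d = 5.2 in → contributes +42.744 in⁴
  bottom flange (beyond web): d = -5.2 in → contributes +42.744 in⁴
Total I = 153.72 in⁴.
For the y-axis: x̄ = 1.0389 in.
Repeating about the centroidal y-axis gives I_y = 15.883 in⁴.
Polar second moment: J = I_x + I_y = 169.61 in⁴.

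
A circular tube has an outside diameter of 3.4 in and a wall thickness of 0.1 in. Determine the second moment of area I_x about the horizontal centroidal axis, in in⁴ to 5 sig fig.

I_x ≈ 1.4125 in⁴

Decompose the section into non-overlapping parts with the origin at the bottom-left of its bounding rectangle.
Outer circle: ⌀3.4, A = 9.079203 in², y = 1.7 in, Ī = 6.559724 in⁴.
Bore (subtracted): ⌀3.2, A = 8.042477 in², y = 1.7 in, Ī = 5.147185 in⁴.
By symmetry the centroid is at mid-height, ȳ = 1.7 in.
All pieces are centred on the horizontal centroidal axis, so I = ΣĪ (holes subtracted) = 1.412539 in⁴.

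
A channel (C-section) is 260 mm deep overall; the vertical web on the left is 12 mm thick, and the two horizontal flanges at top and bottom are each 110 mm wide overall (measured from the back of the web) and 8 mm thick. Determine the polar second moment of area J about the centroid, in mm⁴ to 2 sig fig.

Split into non-overlapping primitives; take the origin at the lower-left of the bounding box.
Web: 12 × 260, A = 3 120 mm², y = 130 mm, Ī = 17 576 000 mm⁴.
Top flange (beyond web): 98 × 8, A = 784 mm², y = 256 mm, Ī = 4 181 mm⁴.
Bottom flange (beyond web): 98 × 8, A = 784 mm², y = 4 mm, Ī = 4 181 mm⁴.
By symmetry the centroid is at mid-height, ȳ = 130 mm.
Transfer each piece to the centroidal x-axis using Ī + A·d² with d = y − 130:
  web: d = 0 mm → contributes +17 576 000 mm⁴
  top flange (beyond web): d = 126 mm → contributes +12 450 965 mm⁴
  bottom flange (beyond web): d = -126 mm → contributes +12 450 965 mm⁴
Total I = 42 477 931 mm⁴.
For the y-axis: x̄ = 24.4 mm.
Repeating about the centroidal y-axis gives I_y = 4 449 100 mm⁴.
Polar second moment: J = I_x + I_y = 46 927 031 mm⁴.

J ≈ 4.7 × 10⁷ mm⁴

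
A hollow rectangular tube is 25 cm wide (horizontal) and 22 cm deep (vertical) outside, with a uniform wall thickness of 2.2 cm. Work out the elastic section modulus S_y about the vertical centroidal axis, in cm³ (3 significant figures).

Split into non-overlapping primitives; take the origin at the lower-left of the bounding box.
Outer rectangle: 25 × 22, A = 550 cm², x = 12.5 cm, Ī = 28 646 cm⁴.
Inner void (subtracted): 20.6 × 17.6, A = 362.56 cm², x = 12.5 cm, Ī = 12 821 cm⁴.
By symmetry the centroid is at mid-width, x̄ = 12.5 cm.
All pieces are centred on the vertical centroidal axis, so I = ΣĪ (holes subtracted) = 15 825 cm⁴.
Extreme fibre distance c = 12.5 cm; S = I/c = 1 266 cm³.

S_y ≈ 1270 cm³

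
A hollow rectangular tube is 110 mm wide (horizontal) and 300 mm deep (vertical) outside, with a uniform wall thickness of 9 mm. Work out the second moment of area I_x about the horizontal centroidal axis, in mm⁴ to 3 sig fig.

I_x ≈ 7.56 × 10⁷ mm⁴

Break the section into simple shapes (no overlaps), measuring from the bottom-left corner of the bounding box.
Outer rectangle: 110 × 300, A = 33 000 mm², y = 150 mm, Ī = 247 500 000 mm⁴.
Inner void (subtracted): 92 × 282, A = 25 944 mm², y = 150 mm, Ī = 171 930 888 mm⁴.
By symmetry the centroid is at mid-height, ȳ = 150 mm.
All pieces are centred on the horizontal centroidal axis, so I = ΣĪ (holes subtracted) = 75 569 112 mm⁴.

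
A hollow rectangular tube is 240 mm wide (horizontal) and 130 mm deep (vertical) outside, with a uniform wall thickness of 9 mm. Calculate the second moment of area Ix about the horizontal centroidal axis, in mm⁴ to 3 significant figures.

Ix ≈ 1.79 × 10⁷ mm⁴

Treat the section as a set of non-overlapping primitives; coordinates are from the bounding-box lower-left.
Outer rectangle: 240 × 130, A = 31 200 mm², y = 65 mm, Ī = 43 940 000 mm⁴.
Inner void (subtracted): 222 × 112, A = 24 864 mm², y = 65 mm, Ī = 25 991 168 mm⁴.
By symmetry the centroid is at mid-height, ȳ = 65 mm.
All pieces are centred on the horizontal centroidal axis, so I = ΣĪ (holes subtracted) = 17 948 832 mm⁴.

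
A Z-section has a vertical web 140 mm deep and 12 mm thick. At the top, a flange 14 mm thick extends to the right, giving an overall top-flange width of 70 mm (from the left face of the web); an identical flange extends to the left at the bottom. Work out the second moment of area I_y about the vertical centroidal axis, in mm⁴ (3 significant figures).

I_y ≈ 2.46 × 10⁶ mm⁴

Split into non-overlapping primitives; take the origin at the lower-left of the bounding box.
Web: 12 × 140, A = 1 680 mm², x = 64 mm, Ī = 20 160 mm⁴.
Top flange (beyond web): 58 × 14, A = 812 mm², x = 99 mm, Ī = 227 631 mm⁴.
Bottom flange (beyond web): 58 × 14, A = 812 mm², x = 29 mm, Ī = 227 631 mm⁴.
Centroid: x̄ = ΣA·x / ΣA = 64 mm.
Transfer each piece to the vertical centroidal axis using Ī + A·d² with d = x − 64:
  web: d = 0 mm → contributes +20 160 mm⁴
  top flange (beyond web): d = 35 mm → contributes +1 222 331 mm⁴
  bottom flange (beyond web): d = -35 mm → contributes +1 222 331 mm⁴
Total I = 2 464 821 mm⁴.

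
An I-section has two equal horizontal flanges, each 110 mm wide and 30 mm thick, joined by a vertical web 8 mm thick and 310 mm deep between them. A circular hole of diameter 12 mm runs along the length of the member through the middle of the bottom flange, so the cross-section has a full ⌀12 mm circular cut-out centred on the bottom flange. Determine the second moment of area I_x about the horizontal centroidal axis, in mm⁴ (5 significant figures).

Break the section into simple shapes (no overlaps), measuring from the bottom-left corner of the bounding box.
Bottom flange: 110 × 30, A = 3 300 mm², y = 15 mm, Ī = 247 500 mm⁴.
Web: 8 × 310, A = 2 480 mm², y = 185 mm, Ī = 19 860 667 mm⁴.
Top flange: 110 × 30, A = 3 300 mm², y = 355 mm, Ī = 247 500 mm⁴.
Hole (subtracted): ⌀12, A = 113.0973 mm², y = 15 mm, Ī = 1017.876 mm⁴.
Centroid: ȳ = ΣA·y / ΣA = 187.1442 mm.
Transfer each piece to the horizontal centroidal axis using Ī + A·d² with d = y − 187.1442:
  bottom flange: d = -172.1442 mm → contributes +98 038 428 mm⁴
  web: d = -2.144168 mm → contributes +19 872 068 mm⁴
  top flange: d = 167.8558 mm → contributes +93 226 915 mm⁴
  hole: d = -172.1442 mm → contributes −3 352 501 mm⁴
Total I = 207 784 911 mm⁴.

I_x ≈ 2.0778 × 10⁸ mm⁴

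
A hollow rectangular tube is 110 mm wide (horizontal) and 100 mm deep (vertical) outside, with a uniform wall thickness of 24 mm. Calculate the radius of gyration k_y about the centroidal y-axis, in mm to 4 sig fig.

Decompose the section into non-overlapping parts with the origin at the bottom-left of its bounding rectangle.
Outer rectangle: 110 × 100, A = 11 000 mm², x = 55 mm, Ī = 11 091 667 mm⁴.
Inner void (subtracted): 62 × 52, A = 3 224 mm², x = 55 mm, Ī = 1 032 755 mm⁴.
By symmetry the centroid is at mid-width, x̄ = 55 mm.
All pieces are centred on the centroidal y-axis, so I = ΣĪ (holes subtracted) = 10 058 912 mm⁴.
Radius of gyration: k = √(I/A) = √(10 058 912 / 7 776) = 35.9664 mm.

k_y ≈ 35.97 mm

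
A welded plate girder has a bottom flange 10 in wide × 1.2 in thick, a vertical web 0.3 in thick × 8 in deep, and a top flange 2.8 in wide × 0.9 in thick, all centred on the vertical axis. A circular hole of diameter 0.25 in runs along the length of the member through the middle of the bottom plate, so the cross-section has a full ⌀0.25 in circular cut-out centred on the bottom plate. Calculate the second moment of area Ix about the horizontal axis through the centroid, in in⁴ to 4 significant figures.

Ix ≈ 203.7 in⁴

Split into non-overlapping primitives; take the origin at the lower-left of the bounding box.
Bottom plate: 10 × 1.2, A = 12 in², y = 0.6 in, Ī = 1.44 in⁴.
Web plate: 0.3 × 8, A = 2.4 in², y = 5.2 in, Ī = 12.8 in⁴.
Top plate: 2.8 × 0.9, A = 2.52 in², y = 9.65 in, Ī = 0.1701 in⁴.
Hole (subtracted): ⌀0.25, A = 0.0490874 in², y = 0.6 in, Ī = 0.000191748 in⁴.
Centroid: ȳ = ΣA·y / ΣA = 2.60617 in.
Transfer each piece to the horizontal axis through the centroid using Ī + A·d² with d = y − 2.60617:
  bottom plate: d = -2.00617 in → contributes +49.7368 in⁴
  web plate: d = 2.59383 in → contributes +28.947 in⁴
  top plate: d = 7.04383 in → contributes +125.201 in⁴
  hole: d = -2.00617 in → contributes −0.197756 in⁴
Total I = 203.687 in⁴.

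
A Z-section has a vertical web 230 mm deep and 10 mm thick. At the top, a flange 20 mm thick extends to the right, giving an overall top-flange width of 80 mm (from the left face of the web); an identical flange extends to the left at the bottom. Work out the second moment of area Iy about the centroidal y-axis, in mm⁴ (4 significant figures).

Iy ≈ 5.643 × 10⁶ mm⁴

Treat the section as a set of non-overlapping primitives; coordinates are from the bounding-box lower-left.
Web: 10 × 230, A = 2 300 mm², x = 75 mm, Ī = 19166.7 mm⁴.
Top flange (beyond web): 70 × 20, A = 1 400 mm², x = 115 mm, Ī = 571 667 mm⁴.
Bottom flange (beyond web): 70 × 20, A = 1 400 mm², x = 35 mm, Ī = 571 667 mm⁴.
Centroid: x̄ = ΣA·x / ΣA = 75 mm.
Transfer each piece to the centroidal y-axis using Ī + A·d² with d = x − 75:
  web: d = 0 mm → contributes +19166.7 mm⁴
  top flange (beyond web): d = 40 mm → contributes +2 811 667 mm⁴
  bottom flange (beyond web): d = -40 mm → contributes +2 811 667 mm⁴
Total I = 5 642 500 mm⁴.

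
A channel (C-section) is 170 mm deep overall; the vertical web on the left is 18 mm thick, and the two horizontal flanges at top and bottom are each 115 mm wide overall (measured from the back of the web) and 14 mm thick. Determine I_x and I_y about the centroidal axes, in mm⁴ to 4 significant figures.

Break the section into simple shapes (no overlaps), measuring from the bottom-left corner of the bounding box.
Web: 18 × 170, A = 3 060 mm², y = 85 mm, Ī = 7 369 500 mm⁴.
Top flange (beyond web): 97 × 14, A = 1 358 mm², y = 163 mm, Ī = 22180.7 mm⁴.
Bottom flange (beyond web): 97 × 14, A = 1 358 mm², y = 7 mm, Ī = 22180.7 mm⁴.
By symmetry the centroid is at mid-height, ȳ = 85 mm.
Transfer each piece to the centroidal x-axis using Ī + A·d² with d = y − 85:
  web: d = 0 mm → contributes +7 369 500 mm⁴
  top flange (beyond web): d = 78 mm → contributes +8 284 253 mm⁴
  bottom flange (beyond web): d = -78 mm → contributes +8 284 253 mm⁴
Total I = 23 938 005 mm⁴.
For the y-axis: x̄ = 36.0377 mm.
Repeating about the centroidal y-axis gives I_y = 6 969 481 mm⁴.

I_x ≈ 2.394 × 10⁷ mm⁴, I_y ≈ 6.969 × 10⁶ mm⁴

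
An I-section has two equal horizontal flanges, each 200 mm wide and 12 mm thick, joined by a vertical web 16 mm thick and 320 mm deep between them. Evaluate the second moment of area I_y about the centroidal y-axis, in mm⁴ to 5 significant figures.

I_y ≈ 1.6109 × 10⁷ mm⁴

Treat the section as a set of non-overlapping primitives; coordinates are from the bounding-box lower-left.
Bottom flange: 200 × 12, A = 2 400 mm², x = 100 mm, Ī = 8 000 000 mm⁴.
Web: 16 × 320, A = 5 120 mm², x = 100 mm, Ī = 109226.7 mm⁴.
Top flange: 200 × 12, A = 2 400 mm², x = 100 mm, Ī = 8 000 000 mm⁴.
By symmetry the centroid is at mid-width, x̄ = 100 mm.
All pieces are centred on the centroidal y-axis, so I = ΣĪ = 16 109 227 mm⁴.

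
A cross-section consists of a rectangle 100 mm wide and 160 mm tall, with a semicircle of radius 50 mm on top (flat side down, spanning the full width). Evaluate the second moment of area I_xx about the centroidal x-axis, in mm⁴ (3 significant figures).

Split into non-overlapping primitives; take the origin at the lower-left of the bounding box.
Rectangular body: 100 × 160, A = 16 000 mm², y = 80 mm, Ī = 34 133 333 mm⁴.
Semicircular cap: semicircle r = 50, A = 3 927 mm², y = 181.22 mm, Ī = 685 981 mm⁴.
Centroid: ȳ = ΣA·y / ΣA = 99.947 mm.
Transfer each piece to the centroidal x-axis using Ī + A·d² with d = y − 99.947:
  rectangular body: d = -19.947 mm → contributes +40 499 744 mm⁴
  semicircular cap: d = 81.273 mm → contributes +26 625 071 mm⁴
Total I = 67 124 815 mm⁴.

I_xx ≈ 6.71 × 10⁷ mm⁴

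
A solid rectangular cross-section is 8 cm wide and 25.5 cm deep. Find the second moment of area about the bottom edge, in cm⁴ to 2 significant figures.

The section: 8 × 25.5, A = 204 cm², y = 12.75 cm, Ī = 11 054 cm⁴.
Transfer it to the bottom edge using Ī + A·d² with d = y − 0:
  the section: d = 12.75 cm → contributes +44 217 cm⁴
Total I = 44 217 cm⁴.

I_base ≈ 4.4 × 10⁴ cm⁴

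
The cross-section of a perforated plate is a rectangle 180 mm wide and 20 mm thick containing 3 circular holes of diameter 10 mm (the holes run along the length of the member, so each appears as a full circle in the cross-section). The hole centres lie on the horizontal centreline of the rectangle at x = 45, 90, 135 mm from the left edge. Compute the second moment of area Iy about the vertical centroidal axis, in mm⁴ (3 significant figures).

Treat the section as a set of non-overlapping primitives; coordinates are from the bounding-box lower-left.
Plate: 180 × 20, A = 3 600 mm², x = 90 mm, Ī = 9 720 000 mm⁴.
Hole 1 (subtracted): ⌀10, A = 78.54 mm², x = 45 mm, Ī = 490.87 mm⁴.
Hole 2 (subtracted): ⌀10, A = 78.54 mm², x = 90 mm, Ī = 490.87 mm⁴.
Hole 3 (subtracted): ⌀10, A = 78.54 mm², x = 135 mm, Ī = 490.87 mm⁴.
By symmetry the centroid is at mid-width, x̄ = 90 mm.
Transfer each piece to the vertical centroidal axis using Ī + A·d² with d = x − 90:
  plate: d = 0 mm → contributes +9 720 000 mm⁴
  hole 1: d = -45 mm → contributes −159 534 mm⁴
  hole 2: d = 0 mm → contributes −490.87 mm⁴
  hole 3: d = 45 mm → contributes −159 534 mm⁴
Total I = 9 400 441 mm⁴.

Iy ≈ 9.40 × 10⁶ mm⁴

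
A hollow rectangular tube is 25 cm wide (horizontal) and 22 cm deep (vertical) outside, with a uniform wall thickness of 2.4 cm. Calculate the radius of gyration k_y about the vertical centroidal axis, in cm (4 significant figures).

k_y ≈ 9.116 cm

Split into non-overlapping primitives; take the origin at the lower-left of the bounding box.
Outer rectangle: 25 × 22, A = 550 cm², x = 12.5 cm, Ī = 28645.8 cm⁴.
Inner void (subtracted): 20.2 × 17.2, A = 347.44 cm², x = 12.5 cm, Ī = 11814.1 cm⁴.
By symmetry the centroid is at mid-width, x̄ = 12.5 cm.
All pieces are centred on the vertical centroidal axis, so I = ΣĪ (holes subtracted) = 16831.7 cm⁴.
Radius of gyration: k = √(I/A) = √(16831.7 / 202.56) = 9.11564 cm.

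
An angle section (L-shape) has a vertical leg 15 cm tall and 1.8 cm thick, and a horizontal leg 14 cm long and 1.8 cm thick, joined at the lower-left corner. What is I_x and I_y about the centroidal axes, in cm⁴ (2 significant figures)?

I_x ≈ 1000 cm⁴, I_y ≈ 870 cm⁴

Break the section into simple shapes (no overlaps), measuring from the bottom-left corner of the bounding box.
Vertical leg: 1.8 × 15, A = 27 cm², y = 7.5 cm, Ī = 506.3 cm⁴.
Horizontal leg (remainder): 12.2 × 1.8, A = 21.96 cm², y = 0.9 cm, Ī = 5.929 cm⁴.
Centroid: ȳ = ΣA·y / ΣA = 4.54 cm.
Transfer each piece to the centroidal x-axis using Ī + A·d² with d = y − 4.54:
  vertical leg: d = 2.96 cm → contributes +742.9 cm⁴
  horizontal leg (remainder): d = -3.64 cm → contributes +296.8 cm⁴
Total I = 1 040 cm⁴.
For the y-axis: x̄ = 4.04 cm.
Repeating about the centroidal y-axis gives I_y = 873.1 cm⁴.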